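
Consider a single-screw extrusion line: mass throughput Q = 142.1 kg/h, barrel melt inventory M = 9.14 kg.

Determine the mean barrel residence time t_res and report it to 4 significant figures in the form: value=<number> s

value=231.6 s

Convert throughput: Q = 142.1 kg/h = 142.1/3600 = 0.0394722 kg/s
Mean residence time: t_res = M/Q_s = 9.14 kg / 0.0394722 kg/s = 231.555 s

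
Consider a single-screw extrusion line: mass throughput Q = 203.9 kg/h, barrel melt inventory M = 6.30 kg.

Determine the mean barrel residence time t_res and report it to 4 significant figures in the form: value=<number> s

Convert throughput: Q = 203.9 kg/h = 203.9/3600 = 0.0566389 kg/s
t_res = M / Q_s = 6.30 / 0.0566389 = 111.231 s

value=111.2 s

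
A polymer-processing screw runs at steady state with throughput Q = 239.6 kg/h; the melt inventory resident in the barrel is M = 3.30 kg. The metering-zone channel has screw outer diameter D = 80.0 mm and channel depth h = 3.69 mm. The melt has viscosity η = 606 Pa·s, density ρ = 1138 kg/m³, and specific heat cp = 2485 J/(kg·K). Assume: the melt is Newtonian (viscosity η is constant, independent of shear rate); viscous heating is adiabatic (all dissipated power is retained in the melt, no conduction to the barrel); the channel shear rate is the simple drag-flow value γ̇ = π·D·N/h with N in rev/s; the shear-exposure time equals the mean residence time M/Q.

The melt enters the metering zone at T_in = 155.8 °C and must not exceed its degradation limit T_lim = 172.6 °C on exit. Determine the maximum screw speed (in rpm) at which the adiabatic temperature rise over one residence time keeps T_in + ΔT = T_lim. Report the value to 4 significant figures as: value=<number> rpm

value=35.03 rpm

Q_s = Q / 3600 = 239.6 / 3600 = 0.0665556 kg/s
t_res = M / Q_s = 3.30 / 0.0665556 = 49.5826 s
Geometry in SI: D = 80.0 mm → 0.08 m, h = 3.69 mm → 0.00369 m
ΔT_a = T_lim − T_in = 172.6 − 155.8 = 16.8 K
Invert ΔT = ηγ̇²t_res/(ρcp) for γ̇: γ̇_max² = ΔT_a ρ cp / (η t_res) = 16.8·1138·2485 / (606·49.5826) = 1581.16 s⁻²
γ̇_max = sqrt(1581.16) = 39.7638 s⁻¹
N_max = γ̇_max·h / (π·D) = 39.7638 · 0.00369 / (π · 0.08) = 0.583814 rev/s = 35.0288 rpm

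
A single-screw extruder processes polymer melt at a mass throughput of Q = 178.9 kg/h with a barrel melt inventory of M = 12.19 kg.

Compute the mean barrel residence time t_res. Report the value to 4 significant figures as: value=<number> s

Convert throughput: Q = 178.9 kg/h = 178.9/3600 = 0.0496944 kg/s
t_res = M / Q_s = 12.19 ÷ 0.0496944 = 245.299 s

value=245.3 s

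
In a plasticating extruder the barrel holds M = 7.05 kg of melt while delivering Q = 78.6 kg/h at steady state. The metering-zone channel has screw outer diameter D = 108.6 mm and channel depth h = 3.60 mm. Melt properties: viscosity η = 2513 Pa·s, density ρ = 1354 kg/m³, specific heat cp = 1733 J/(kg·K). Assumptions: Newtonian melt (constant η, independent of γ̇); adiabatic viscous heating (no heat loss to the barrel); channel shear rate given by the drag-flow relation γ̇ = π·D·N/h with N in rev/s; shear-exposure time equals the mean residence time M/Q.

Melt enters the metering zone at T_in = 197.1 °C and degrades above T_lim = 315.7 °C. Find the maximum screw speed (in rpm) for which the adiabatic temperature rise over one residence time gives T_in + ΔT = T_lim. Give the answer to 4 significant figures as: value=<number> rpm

value=11.72 rpm

Convert throughput: Q = 78.6 kg/h = 78.6/3600 = 0.0218333 kg/s
t_res = M / Q_s = 7.05 / 0.0218333 = 322.901 s
Geometry in SI: D = 108.6 mm → 0.1086 m, h = 3.60 mm → 0.0036 m
ΔT_a = T_lim − T_in = 315.7 − 197.1 = 118.6 K
Invert ΔT = ηγ̇²t_res/(ρcp) for γ̇: γ̇_max² = ΔT_a ρ cp / (η t_res) = 118.6·1354·1733 / (2513·322.901) = 342.958 s⁻²
γ̇_max = √342.958 = 18.5191 s⁻¹
N_max = γ̇_max h / (πD) = 18.5191·0.0036/(π·0.1086) = 0.195408 rev/s → ×60 = 11.7245 rpm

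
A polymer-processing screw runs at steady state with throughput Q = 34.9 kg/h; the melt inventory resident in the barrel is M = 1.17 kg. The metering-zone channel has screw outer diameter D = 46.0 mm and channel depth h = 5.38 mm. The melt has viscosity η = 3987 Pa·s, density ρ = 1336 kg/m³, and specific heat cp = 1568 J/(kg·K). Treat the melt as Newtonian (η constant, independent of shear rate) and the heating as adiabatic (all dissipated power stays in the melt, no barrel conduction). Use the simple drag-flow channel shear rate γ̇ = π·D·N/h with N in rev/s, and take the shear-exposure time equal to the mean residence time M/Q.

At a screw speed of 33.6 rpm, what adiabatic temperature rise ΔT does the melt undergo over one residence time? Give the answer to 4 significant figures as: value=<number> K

value=51.97 K

Throughput in SI: Q_s = 34.9 kg/h ÷ 3600 s/h = 0.00969444 kg/s
t_res = M / Q_s = 1.17 ÷ 0.00969444 = 120.688 s
Convert to SI: D = 0.046 m, h = 0.00538 m, N = 33.6/60 = 0.56 rev/s
γ̇ = π·D·N / h = π · 0.046 · 0.56 / 0.00538 = 15.0423 s⁻¹
ΔT = η·γ̇²·t_res/(ρ·cp) = [3987 × 15.0423² × 120.688] / [1336 × 1568] = 51.9737 K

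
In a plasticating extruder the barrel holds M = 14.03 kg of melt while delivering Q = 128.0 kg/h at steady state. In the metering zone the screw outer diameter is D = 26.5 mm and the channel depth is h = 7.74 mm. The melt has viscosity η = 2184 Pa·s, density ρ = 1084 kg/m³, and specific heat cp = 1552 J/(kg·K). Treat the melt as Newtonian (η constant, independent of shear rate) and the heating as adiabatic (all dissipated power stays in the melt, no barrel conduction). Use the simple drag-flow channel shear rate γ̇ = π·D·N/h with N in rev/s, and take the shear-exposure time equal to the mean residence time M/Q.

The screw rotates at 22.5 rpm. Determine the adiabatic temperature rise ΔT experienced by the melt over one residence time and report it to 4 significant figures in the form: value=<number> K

Throughput in SI: Q_s = 128.0 kg/h ÷ 3600 s/h = 0.0355556 kg/s
Mean residence time: t_res = M/Q_s = 14.03 kg / 0.0355556 kg/s = 394.594 s
Geometry in metres: D = 26.5 mm → 0.0265 m, h = 7.74 mm → 0.00774 m; screw speed N = 22.5 rpm = 0.375 rev/s
Shear rate: γ̇ = πDN/h = π·0.0265·0.375/0.00774 = 4.03354 s⁻¹
Adiabatic rise: ΔT = η γ̇² t_res / (ρ cp) = 2184·(4.03354)²·394.594 / (1084·1552) = 8.33401 K

value=8.334 K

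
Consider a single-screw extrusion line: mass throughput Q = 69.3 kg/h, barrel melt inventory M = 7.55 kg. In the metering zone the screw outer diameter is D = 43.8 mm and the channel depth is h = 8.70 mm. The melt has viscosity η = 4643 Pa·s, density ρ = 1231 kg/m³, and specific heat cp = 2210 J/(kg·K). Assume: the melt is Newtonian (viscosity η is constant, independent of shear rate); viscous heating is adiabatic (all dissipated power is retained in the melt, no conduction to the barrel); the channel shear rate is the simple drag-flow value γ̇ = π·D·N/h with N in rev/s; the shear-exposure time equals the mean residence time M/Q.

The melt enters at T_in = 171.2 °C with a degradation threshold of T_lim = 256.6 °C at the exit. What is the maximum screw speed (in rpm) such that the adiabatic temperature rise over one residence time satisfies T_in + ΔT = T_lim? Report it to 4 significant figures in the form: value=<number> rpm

value=42.85 rpm

Convert throughput: Q = 69.3 kg/h = 69.3/3600 = 0.01925 kg/s
t_res = M / Q_s = 7.55 / 0.01925 = 392.208 s
D = 43.8 mm = 0.0438 m;  h = 8.70 mm = 0.0087 m
ΔT_a = T_lim − T_in = 256.6 − 171.2 = 85.4 K
Invert ΔT = ηγ̇²t_res/(ρcp) for γ̇: γ̇_max² = ΔT_a ρ cp / (η t_res) = 85.4·1231·2210 / (4643·392.208) = 127.583 s⁻²
γ̇_max = sqrt(127.583) = 11.2953 s⁻¹
N_max = γ̇_max·h / (π·D) = 11.2953 · 0.0087 / (π · 0.0438) = 0.714154 rev/s = 42.8492 rpm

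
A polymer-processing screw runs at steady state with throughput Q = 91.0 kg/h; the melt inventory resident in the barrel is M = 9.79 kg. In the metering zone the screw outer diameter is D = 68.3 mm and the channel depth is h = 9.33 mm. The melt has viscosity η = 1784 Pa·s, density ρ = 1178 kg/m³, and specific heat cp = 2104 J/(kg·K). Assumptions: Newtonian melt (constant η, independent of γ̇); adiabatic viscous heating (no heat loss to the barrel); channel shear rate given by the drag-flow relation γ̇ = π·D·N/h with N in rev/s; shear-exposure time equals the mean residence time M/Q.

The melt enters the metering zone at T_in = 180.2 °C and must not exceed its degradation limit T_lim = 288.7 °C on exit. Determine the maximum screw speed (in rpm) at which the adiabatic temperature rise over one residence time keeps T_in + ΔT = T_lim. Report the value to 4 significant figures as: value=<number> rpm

value=51.47 rpm

Q_s = Q / 3600 = 91.0 / 3600 = 0.0252778 kg/s
t_res = M / Q_s = 9.79 ÷ 0.0252778 = 387.297 s
Convert to metres: D = 0.0683 m, h = 0.00933 m
Allowable rise: ΔT_a = T_lim − T_in = 288.7 − 180.2 = 108.5 K
Invert ΔT = ηγ̇²t_res/(ρcp) for γ̇: γ̇_max² = ΔT_a ρ cp / (η t_res) = 108.5·1178·2104 / (1784·387.297) = 389.208 s⁻²
γ̇_max = √389.208 = 19.7284 s⁻¹
N_max = γ̇_max·h / (π·D) = 19.7284 · 0.00933 / (π · 0.0683) = 0.857832 rev/s = 51.4699 rpm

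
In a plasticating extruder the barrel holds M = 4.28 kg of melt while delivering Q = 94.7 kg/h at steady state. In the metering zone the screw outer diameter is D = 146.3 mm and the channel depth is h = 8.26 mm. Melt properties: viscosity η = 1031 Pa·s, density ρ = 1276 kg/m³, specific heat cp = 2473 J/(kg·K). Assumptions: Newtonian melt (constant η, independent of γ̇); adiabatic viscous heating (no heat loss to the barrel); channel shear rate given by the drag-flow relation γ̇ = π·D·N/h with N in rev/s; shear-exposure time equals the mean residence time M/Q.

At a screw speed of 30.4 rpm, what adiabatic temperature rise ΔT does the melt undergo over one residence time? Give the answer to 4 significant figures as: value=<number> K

Throughput in SI: Q_s = 94.7 kg/h ÷ 3600 s/h = 0.0263056 kg/s
Mean residence time: t_res = M/Q_s = 4.28 kg / 0.0263056 kg/s = 162.703 s
D = 146.3 mm = 0.1463 m;  h = 8.26 mm = 0.00826 m;  N = 30.4 rpm / 60 = 0.506667 rev/s
γ̇ = π D N / h = (π)(0.1463)(0.506667) / 0.00826 = 28.1927 s⁻¹
ΔT = η·γ̇²·t_res/(ρ·cp) = [1031 × 28.1927² × 162.703] / [1276 × 2473] = 42.2526 K

value=42.25 K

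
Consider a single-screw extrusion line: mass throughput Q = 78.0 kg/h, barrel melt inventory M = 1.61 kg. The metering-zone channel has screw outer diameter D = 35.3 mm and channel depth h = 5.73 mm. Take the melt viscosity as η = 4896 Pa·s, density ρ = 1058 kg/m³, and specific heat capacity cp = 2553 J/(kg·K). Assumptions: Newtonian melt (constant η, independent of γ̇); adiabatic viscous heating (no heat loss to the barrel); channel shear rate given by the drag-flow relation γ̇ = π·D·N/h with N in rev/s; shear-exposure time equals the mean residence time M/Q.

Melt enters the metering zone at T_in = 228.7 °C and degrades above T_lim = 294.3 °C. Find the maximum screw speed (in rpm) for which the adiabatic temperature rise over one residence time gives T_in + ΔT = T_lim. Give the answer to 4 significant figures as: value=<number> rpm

value=68.42 rpm

Q_s = Q / 3600 = 78.0 / 3600 = 0.0216667 kg/s
Mean residence time: t_res = M/Q_s = 1.61 kg / 0.0216667 kg/s = 74.3077 s
Convert to metres: D = 0.0353 m, h = 0.00573 m
Allowable rise: ΔT_a = T_lim − T_in = 294.3 − 228.7 = 65.6 K
γ̇_max² = ΔT_a·ρ·cp/(η·t_res) = 65.6·1058·2553/(4896·74.3077) = 487.041 s⁻²
Take the square root: γ̇_max = √(487.041) = 22.069 s⁻¹
N_max = γ̇_max·h / (π·D) = 22.069 · 0.00573 / (π · 0.0353) = 1.14028 rev/s = 68.417 rpm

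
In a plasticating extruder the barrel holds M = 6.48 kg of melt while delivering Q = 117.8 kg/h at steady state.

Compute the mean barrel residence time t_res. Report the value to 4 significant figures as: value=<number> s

Throughput in SI: Q_s = 117.8 kg/h ÷ 3600 s/h = 0.0327222 kg/s
Mean residence time: t_res = M/Q_s = 6.48 kg / 0.0327222 kg/s = 198.031 s

value=198.0 s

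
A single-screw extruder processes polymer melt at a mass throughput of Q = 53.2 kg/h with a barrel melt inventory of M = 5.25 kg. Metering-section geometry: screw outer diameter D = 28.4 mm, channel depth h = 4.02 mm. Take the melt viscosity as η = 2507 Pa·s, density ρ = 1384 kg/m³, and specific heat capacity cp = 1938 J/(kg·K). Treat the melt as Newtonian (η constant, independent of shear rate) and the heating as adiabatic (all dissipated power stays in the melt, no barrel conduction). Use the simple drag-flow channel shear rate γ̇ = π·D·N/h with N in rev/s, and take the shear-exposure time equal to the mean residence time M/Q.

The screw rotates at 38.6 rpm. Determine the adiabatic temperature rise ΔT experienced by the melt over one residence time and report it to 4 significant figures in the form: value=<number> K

value=67.70 K

Convert throughput: Q = 53.2 kg/h = 53.2/3600 = 0.0147778 kg/s
Mean residence time: t_res = M/Q_s = 5.25 kg / 0.0147778 kg/s = 355.263 s
Convert to SI: D = 0.0284 m, h = 0.00402 m, N = 38.6/60 = 0.643333 rev/s
Shear rate: γ̇ = πDN/h = π·0.0284·0.643333/0.00402 = 14.2784 s⁻¹
ΔT = η·γ̇²·t_res/(ρ·cp) = [2507 × 14.2784² × 355.263] / [1384 × 1938] = 67.6973 K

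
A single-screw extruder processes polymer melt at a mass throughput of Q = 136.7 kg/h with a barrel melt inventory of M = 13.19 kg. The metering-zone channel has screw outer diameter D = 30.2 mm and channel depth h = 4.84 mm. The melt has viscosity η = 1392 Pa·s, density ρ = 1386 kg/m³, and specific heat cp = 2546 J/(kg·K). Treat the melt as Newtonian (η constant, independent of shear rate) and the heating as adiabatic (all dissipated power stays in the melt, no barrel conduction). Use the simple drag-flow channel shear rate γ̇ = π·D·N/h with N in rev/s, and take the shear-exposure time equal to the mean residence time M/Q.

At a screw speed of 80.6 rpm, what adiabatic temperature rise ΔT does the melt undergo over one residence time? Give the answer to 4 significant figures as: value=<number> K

Convert throughput: Q = 136.7 kg/h = 136.7/3600 = 0.0379722 kg/s
t_res = M / Q_s = 13.19 ÷ 0.0379722 = 347.359 s
Convert to SI: D = 0.0302 m, h = 0.00484 m, N = 80.6/60 = 1.34333 rev/s
γ̇ = π·D·N / h = π · 0.0302 · 1.34333 / 0.00484 = 26.3327 s⁻¹
ΔT = η·γ̇²·t_res/(ρ·cp) = [1392 × 26.3327² × 347.359] / [1386 × 2546] = 95.0138 K

value=95.01 K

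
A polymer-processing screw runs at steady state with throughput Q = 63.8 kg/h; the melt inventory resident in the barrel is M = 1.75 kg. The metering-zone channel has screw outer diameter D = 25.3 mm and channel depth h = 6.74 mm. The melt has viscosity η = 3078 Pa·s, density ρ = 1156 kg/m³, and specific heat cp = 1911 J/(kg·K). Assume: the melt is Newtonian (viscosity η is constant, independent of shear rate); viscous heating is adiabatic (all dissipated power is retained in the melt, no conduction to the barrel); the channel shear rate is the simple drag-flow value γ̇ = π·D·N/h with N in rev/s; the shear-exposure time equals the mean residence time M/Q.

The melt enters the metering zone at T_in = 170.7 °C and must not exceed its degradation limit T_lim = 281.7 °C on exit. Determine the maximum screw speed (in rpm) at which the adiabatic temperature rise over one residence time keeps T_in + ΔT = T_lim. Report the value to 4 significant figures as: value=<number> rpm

Throughput in SI: Q_s = 63.8 kg/h ÷ 3600 s/h = 0.0177222 kg/s
Mean residence time: t_res = M/Q_s = 1.75 kg / 0.0177222 kg/s = 98.7461 s
Convert to metres: D = 0.0253 m, h = 0.00674 m
Allowable rise: ΔT_a = T_lim − T_in = 281.7 − 170.7 = 111 K
γ̇_max² = ΔT_a·ρ·cp / (η·t_res) = [111 × 1156 × 1911] / [3078 × 98.7461] = 806.776 s⁻²
γ̇_max = sqrt(806.776) = 28.4038 s⁻¹
N_max = γ̇_max·h / (π·D) = 28.4038 · 0.00674 / (π · 0.0253) = 2.40861 rev/s = 144.516 rpm

value=144.5 rpm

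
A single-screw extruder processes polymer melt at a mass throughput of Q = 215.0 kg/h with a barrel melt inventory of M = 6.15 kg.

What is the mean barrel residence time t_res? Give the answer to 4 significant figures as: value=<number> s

value=103.0 s

Q_s = Q / 3600 = 215.0 / 3600 = 0.0597222 kg/s
t_res = M / Q_s = 6.15 / 0.0597222 = 102.977 s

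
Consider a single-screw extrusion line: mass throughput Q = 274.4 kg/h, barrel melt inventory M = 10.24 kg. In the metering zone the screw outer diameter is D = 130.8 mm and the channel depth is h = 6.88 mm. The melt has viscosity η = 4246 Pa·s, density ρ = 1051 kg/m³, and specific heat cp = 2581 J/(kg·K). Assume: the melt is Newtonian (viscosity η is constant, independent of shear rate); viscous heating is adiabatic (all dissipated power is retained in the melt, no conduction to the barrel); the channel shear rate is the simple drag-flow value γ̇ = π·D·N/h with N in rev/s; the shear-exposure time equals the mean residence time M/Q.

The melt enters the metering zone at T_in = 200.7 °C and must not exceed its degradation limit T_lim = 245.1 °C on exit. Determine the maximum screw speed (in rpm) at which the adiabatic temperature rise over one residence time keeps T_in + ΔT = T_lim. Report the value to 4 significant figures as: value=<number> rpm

value=14.60 rpm

Q_s = Q / 3600 = 274.4 / 3600 = 0.0762222 kg/s
Mean residence time: t_res = M/Q_s = 10.24 kg / 0.0762222 kg/s = 134.344 s
Convert to metres: D = 0.1308 m, h = 0.00688 m
ΔT_a = T_lim − T_in = 245.1 − 200.7 = 44.4 K
γ̇_max² = ΔT_a·ρ·cp/(η·t_res) = 44.4·1051·2581/(4246·134.344) = 211.142 s⁻²
γ̇_max = √211.142 = 14.5307 s⁻¹
N_max = γ̇_max h / (πD) = 14.5307·0.00688/(π·0.1308) = 0.243287 rev/s → ×60 = 14.5972 rpm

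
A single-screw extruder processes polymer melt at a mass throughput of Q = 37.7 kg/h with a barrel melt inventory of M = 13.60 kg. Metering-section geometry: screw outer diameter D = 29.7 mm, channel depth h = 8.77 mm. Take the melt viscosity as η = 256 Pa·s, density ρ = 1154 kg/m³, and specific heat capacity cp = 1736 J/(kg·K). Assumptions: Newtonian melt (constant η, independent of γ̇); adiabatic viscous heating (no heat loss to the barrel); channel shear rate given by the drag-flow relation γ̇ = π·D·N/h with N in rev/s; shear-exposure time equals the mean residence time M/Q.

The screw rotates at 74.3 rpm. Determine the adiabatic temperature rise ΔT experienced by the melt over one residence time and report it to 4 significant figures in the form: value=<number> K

Convert throughput: Q = 37.7 kg/h = 37.7/3600 = 0.0104722 kg/s
t_res = M / Q_s = 13.60 ÷ 0.0104722 = 1298.67 s
Convert to SI: D = 0.0297 m, h = 0.00877 m, N = 74.3/60 = 1.23833 rev/s
γ̇ = π D N / h = (π)(0.0297)(1.23833) / 0.00877 = 13.1748 s⁻¹
Adiabatic rise: ΔT = η γ̇² t_res / (ρ cp) = 256·(13.1748)²·1298.67 / (1154·1736) = 28.8053 K

value=28.81 K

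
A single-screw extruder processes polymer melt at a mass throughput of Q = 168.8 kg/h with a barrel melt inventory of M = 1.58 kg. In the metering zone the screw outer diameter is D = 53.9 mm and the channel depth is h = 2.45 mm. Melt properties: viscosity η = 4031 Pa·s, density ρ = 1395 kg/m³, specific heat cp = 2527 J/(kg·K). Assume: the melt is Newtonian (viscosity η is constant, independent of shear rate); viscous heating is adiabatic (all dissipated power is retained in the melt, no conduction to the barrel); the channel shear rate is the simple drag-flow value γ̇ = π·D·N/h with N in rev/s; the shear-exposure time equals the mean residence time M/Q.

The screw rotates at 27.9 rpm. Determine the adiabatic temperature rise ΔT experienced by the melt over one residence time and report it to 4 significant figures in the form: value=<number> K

value=39.80 K

Throughput in SI: Q_s = 168.8 kg/h ÷ 3600 s/h = 0.0468889 kg/s
t_res = M / Q_s = 1.58 ÷ 0.0468889 = 33.6967 s
Convert to SI: D = 0.0539 m, h = 0.00245 m, N = 27.9/60 = 0.465 rev/s
γ̇ = π·D·N / h = π · 0.0539 · 0.465 / 0.00245 = 32.1385 s⁻¹
ΔT = η·γ̇²·t_res/(ρ·cp) = [4031 × 32.1385² × 33.6967] / [1395 × 2527] = 39.7989 K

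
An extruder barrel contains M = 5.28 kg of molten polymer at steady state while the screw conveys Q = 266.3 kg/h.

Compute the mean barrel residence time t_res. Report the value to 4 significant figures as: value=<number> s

value=71.38 s

Convert throughput: Q = 266.3 kg/h = 266.3/3600 = 0.0739722 kg/s
t_res = M / Q_s = 5.28 ÷ 0.0739722 = 71.3781 s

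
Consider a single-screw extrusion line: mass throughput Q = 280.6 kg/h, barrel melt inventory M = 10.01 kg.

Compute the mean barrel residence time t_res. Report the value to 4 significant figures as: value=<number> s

value=128.4 s

Convert throughput: Q = 280.6 kg/h = 280.6/3600 = 0.0779444 kg/s
t_res = M / Q_s = 10.01 / 0.0779444 = 128.425 s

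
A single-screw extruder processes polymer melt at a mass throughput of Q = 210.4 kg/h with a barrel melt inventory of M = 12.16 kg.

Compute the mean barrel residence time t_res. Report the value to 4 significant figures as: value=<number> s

value=208.1 s

Q_s = Q / 3600 = 210.4 / 3600 = 0.0584444 kg/s
t_res = M / Q_s = 12.16 ÷ 0.0584444 = 208.061 s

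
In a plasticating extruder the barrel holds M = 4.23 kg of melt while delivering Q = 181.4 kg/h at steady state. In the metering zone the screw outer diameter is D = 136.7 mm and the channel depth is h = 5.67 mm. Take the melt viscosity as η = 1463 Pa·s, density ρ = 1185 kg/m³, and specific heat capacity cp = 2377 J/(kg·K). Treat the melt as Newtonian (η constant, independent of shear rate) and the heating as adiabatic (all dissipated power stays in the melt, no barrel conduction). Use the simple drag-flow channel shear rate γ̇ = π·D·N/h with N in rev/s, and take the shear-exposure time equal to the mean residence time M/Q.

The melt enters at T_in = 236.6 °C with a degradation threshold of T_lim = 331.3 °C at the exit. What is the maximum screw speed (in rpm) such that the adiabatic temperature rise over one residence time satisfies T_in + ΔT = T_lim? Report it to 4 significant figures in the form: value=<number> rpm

value=36.92 rpm

Convert throughput: Q = 181.4 kg/h = 181.4/3600 = 0.0503889 kg/s
t_res = M / Q_s = 4.23 ÷ 0.0503889 = 83.9471 s
Geometry in SI: D = 136.7 mm → 0.1367 m, h = 5.67 mm → 0.00567 m
ΔT_a = T_lim − T_in = 331.3 °C − 236.6 °C = 94.7 K
γ̇_max² = ΔT_a·ρ·cp / (η·t_res) = [94.7 × 1185 × 2377] / [1463 × 83.9471] = 2171.94 s⁻²
Take the square root: γ̇_max = √(2171.94) = 46.6041 s⁻¹
N_max = γ̇_max h / (πD) = 46.6041·0.00567/(π·0.1367) = 0.615302 rev/s → ×60 = 36.9181 rpm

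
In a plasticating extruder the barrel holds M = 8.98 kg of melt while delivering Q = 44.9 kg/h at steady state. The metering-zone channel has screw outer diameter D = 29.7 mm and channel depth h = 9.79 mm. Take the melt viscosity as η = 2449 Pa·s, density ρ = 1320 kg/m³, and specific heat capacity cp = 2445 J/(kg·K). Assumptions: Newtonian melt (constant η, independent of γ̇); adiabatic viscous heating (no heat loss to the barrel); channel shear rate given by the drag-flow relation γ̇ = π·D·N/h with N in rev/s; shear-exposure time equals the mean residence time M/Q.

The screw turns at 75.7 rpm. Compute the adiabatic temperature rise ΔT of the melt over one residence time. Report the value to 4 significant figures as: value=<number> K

value=79.00 K

Throughput in SI: Q_s = 44.9 kg/h ÷ 3600 s/h = 0.0124722 kg/s
t_res = M / Q_s = 8.98 / 0.0124722 = 720 s
Convert to SI: D = 0.0297 m, h = 0.00979 m, N = 75.7/60 = 1.26167 rev/s
γ̇ = π·D·N / h = π · 0.0297 · 1.26167 / 0.00979 = 12.0245 s⁻¹
Adiabatic rise: ΔT = η γ̇² t_res / (ρ cp) = 2449·(12.0245)²·720 / (1320·2445) = 78.996 K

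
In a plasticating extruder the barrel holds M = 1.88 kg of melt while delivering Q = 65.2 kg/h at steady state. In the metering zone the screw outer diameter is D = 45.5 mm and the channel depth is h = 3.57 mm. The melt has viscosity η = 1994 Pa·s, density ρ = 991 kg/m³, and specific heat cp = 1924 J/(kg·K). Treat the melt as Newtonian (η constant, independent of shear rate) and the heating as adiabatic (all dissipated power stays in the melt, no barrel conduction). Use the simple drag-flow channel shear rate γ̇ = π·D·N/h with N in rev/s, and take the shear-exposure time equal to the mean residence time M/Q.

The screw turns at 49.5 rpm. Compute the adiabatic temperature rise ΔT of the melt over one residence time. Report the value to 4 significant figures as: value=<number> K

value=118.5 K

Q_s = Q / 3600 = 65.2 / 3600 = 0.0181111 kg/s
Mean residence time: t_res = M/Q_s = 1.88 kg / 0.0181111 kg/s = 103.804 s
D = 45.5 mm = 0.0455 m;  h = 3.57 mm = 0.00357 m;  N = 49.5 rpm / 60 = 0.825 rev/s
γ̇ = π D N / h = (π)(0.0455)(0.825) / 0.00357 = 33.0329 s⁻¹
Adiabatic rise: ΔT = η γ̇² t_res / (ρ cp) = 1994·(33.0329)²·103.804 / (991·1924) = 118.455 K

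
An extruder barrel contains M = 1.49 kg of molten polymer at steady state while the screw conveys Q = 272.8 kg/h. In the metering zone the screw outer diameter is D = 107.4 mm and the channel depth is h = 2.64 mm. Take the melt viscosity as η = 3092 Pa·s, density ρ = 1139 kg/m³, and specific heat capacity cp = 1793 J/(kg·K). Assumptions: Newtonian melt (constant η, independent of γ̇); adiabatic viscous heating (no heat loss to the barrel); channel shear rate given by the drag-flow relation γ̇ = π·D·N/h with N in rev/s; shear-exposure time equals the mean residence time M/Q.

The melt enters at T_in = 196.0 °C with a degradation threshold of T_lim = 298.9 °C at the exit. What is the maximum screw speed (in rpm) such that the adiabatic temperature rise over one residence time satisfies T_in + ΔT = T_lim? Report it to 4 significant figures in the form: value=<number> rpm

value=27.60 rpm

Q_s = Q / 3600 = 272.8 / 3600 = 0.0757778 kg/s
t_res = M / Q_s = 1.49 / 0.0757778 = 19.6628 s
Convert to metres: D = 0.1074 m, h = 0.00264 m
ΔT_a = T_lim − T_in = 298.9 − 196.0 = 102.9 K
Invert ΔT = ηγ̇²t_res/(ρcp) for γ̇: γ̇_max² = ΔT_a ρ cp / (η t_res) = 102.9·1139·1793 / (3092·19.6628) = 3456.49 s⁻²
γ̇_max = √3456.49 = 58.7919 s⁻¹
N_max = γ̇_max h / (πD) = 58.7919·0.00264/(π·0.1074) = 0.46001 rev/s → ×60 = 27.6006 rpm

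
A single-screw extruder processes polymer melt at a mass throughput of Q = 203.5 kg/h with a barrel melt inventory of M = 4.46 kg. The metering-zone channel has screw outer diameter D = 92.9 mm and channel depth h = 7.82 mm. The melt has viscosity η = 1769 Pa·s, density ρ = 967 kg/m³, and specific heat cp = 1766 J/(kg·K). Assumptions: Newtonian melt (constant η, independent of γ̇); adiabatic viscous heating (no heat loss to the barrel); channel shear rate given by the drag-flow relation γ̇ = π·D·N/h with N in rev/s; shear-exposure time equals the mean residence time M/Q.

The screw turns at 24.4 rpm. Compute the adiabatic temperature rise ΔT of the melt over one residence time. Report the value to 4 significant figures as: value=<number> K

Throughput in SI: Q_s = 203.5 kg/h ÷ 3600 s/h = 0.0565278 kg/s
t_res = M / Q_s = 4.46 ÷ 0.0565278 = 78.8993 s
Convert to SI: D = 0.0929 m, h = 0.00782 m, N = 24.4/60 = 0.406667 rev/s
Shear rate: γ̇ = πDN/h = π·0.0929·0.406667/0.00782 = 15.1774 s⁻¹
ΔT = η·γ̇²·t_res/(ρ·cp) = [1769 × 15.1774² × 78.8993] / [967 × 1766] = 18.8269 K

value=18.83 K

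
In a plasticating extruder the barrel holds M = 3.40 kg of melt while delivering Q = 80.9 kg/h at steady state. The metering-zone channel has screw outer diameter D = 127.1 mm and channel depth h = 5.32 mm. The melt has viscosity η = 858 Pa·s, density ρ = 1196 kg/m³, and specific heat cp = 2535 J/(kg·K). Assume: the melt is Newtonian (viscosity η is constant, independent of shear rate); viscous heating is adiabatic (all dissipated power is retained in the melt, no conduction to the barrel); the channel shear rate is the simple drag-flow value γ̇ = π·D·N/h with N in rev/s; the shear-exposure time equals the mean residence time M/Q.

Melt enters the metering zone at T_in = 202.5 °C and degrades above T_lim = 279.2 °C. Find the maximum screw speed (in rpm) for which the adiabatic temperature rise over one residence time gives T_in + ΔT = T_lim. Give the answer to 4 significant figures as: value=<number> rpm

value=33.83 rpm

Convert throughput: Q = 80.9 kg/h = 80.9/3600 = 0.0224722 kg/s
Mean residence time: t_res = M/Q_s = 3.40 kg / 0.0224722 kg/s = 151.298 s
Convert to metres: D = 0.1271 m, h = 0.00532 m
ΔT_a = T_lim − T_in = 279.2 °C − 202.5 °C = 76.7 K
γ̇_max² = ΔT_a·ρ·cp / (η·t_res) = [76.7 × 1196 × 2535] / [858 × 151.298] = 1791.37 s⁻²
Take the square root: γ̇_max = √(1791.37) = 42.3245 s⁻¹
N_max = γ̇_max h / (πD) = 42.3245·0.00532/(π·0.1271) = 0.563908 rev/s → ×60 = 33.8345 rpm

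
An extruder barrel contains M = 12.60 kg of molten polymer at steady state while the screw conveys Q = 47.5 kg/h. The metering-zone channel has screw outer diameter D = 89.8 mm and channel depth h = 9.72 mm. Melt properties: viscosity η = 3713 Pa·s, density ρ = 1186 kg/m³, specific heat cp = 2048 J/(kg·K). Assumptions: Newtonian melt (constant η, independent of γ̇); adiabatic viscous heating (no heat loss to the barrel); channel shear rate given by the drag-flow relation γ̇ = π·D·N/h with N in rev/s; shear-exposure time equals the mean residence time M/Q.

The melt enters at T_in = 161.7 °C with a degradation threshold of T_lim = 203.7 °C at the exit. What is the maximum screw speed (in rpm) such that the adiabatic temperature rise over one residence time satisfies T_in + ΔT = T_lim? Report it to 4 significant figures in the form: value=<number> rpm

value=11.09 rpm

Q_s = Q / 3600 = 47.5 / 3600 = 0.0131944 kg/s
Mean residence time: t_res = M/Q_s = 12.60 kg / 0.0131944 kg/s = 954.947 s
Convert to metres: D = 0.0898 m, h = 0.00972 m
ΔT_a = T_lim − T_in = 203.7 °C − 161.7 °C = 42 K
γ̇_max² = ΔT_a·ρ·cp / (η·t_res) = [42 × 1186 × 2048] / [3713 × 954.947] = 28.7713 s⁻²
γ̇_max = sqrt(28.7713) = 5.36389 s⁻¹
N_max = γ̇_max·h / (π·D) = 5.36389 · 0.00972 / (π · 0.0898) = 0.184808 rev/s = 11.0885 rpm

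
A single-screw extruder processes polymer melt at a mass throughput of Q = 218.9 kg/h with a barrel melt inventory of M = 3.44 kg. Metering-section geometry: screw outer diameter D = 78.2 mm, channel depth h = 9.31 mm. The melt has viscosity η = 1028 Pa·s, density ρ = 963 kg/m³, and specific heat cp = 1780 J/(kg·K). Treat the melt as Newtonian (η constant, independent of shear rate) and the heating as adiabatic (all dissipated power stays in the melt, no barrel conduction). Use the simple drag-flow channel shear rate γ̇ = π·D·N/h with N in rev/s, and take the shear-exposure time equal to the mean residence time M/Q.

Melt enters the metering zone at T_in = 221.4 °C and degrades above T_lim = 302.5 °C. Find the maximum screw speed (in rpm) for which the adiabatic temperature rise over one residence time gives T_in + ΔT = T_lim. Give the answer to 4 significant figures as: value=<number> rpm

value=111.2 rpm

Q_s = Q / 3600 = 218.9 / 3600 = 0.0608056 kg/s
Mean residence time: t_res = M/Q_s = 3.44 kg / 0.0608056 kg/s = 56.5738 s
Geometry in SI: D = 78.2 mm → 0.0782 m, h = 9.31 mm → 0.00931 m
ΔT_a = T_lim − T_in = 302.5 °C − 221.4 °C = 81.1 K
γ̇_max² = ΔT_a·ρ·cp / (η·t_res) = [81.1 × 963 × 1780] / [1028 × 56.5738] = 2390.34 s⁻²
Take the square root: γ̇_max = √(2390.34) = 48.8911 s⁻¹
N_max = γ̇_max h / (πD) = 48.8911·0.00931/(π·0.0782) = 1.85277 rev/s → ×60 = 111.166 rpm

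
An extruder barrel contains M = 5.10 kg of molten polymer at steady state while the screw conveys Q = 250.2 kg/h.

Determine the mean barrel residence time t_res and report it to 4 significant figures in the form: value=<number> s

value=73.38 s

Throughput in SI: Q_s = 250.2 kg/h ÷ 3600 s/h = 0.0695 kg/s
Mean residence time: t_res = M/Q_s = 5.10 kg / 0.0695 kg/s = 73.3813 s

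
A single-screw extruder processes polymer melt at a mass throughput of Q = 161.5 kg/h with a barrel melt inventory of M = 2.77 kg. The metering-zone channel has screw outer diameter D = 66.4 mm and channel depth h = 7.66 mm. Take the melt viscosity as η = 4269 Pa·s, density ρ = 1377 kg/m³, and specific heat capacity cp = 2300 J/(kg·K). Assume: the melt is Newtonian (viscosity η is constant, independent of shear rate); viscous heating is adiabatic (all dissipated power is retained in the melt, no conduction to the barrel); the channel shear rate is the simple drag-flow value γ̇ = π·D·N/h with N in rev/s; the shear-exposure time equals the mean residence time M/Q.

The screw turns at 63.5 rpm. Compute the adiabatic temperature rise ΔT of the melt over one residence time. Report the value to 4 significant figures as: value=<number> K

value=69.13 K

Throughput in SI: Q_s = 161.5 kg/h ÷ 3600 s/h = 0.0448611 kg/s
Mean residence time: t_res = M/Q_s = 2.77 kg / 0.0448611 kg/s = 61.7461 s
Convert to SI: D = 0.0664 m, h = 0.00766 m, N = 63.5/60 = 1.05833 rev/s
γ̇ = π·D·N / h = π · 0.0664 · 1.05833 / 0.00766 = 28.8212 s⁻¹
ΔT = η·γ̇²·t_res / (ρ·cp) = 4269 · (28.8212)² · 61.7461 / (1377 · 2300) = 69.1349 K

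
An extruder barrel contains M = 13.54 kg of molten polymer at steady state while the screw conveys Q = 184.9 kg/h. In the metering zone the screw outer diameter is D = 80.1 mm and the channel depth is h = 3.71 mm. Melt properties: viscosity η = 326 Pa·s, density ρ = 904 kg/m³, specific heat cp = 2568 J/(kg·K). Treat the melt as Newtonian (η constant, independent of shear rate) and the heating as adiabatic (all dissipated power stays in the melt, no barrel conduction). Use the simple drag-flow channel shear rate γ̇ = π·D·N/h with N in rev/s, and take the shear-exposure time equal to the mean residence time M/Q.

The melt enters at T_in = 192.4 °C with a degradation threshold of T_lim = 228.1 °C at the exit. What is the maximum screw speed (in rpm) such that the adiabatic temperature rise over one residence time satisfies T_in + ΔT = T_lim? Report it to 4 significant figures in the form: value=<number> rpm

Q_s = Q / 3600 = 184.9 / 3600 = 0.0513611 kg/s
t_res = M / Q_s = 13.54 / 0.0513611 = 263.624 s
D = 80.1 mm = 0.0801 m;  h = 3.71 mm = 0.00371 m
ΔT_a = T_lim − T_in = 228.1 °C − 192.4 °C = 35.7 K
γ̇_max² = ΔT_a·ρ·cp/(η·t_res) = 35.7·904·2568/(326·263.624) = 964.339 s⁻²
γ̇_max = √964.339 = 31.0538 s⁻¹
N_max = γ̇_max h / (πD) = 31.0538·0.00371/(π·0.0801) = 0.457832 rev/s → ×60 = 27.4699 rpm

value=27.47 rpm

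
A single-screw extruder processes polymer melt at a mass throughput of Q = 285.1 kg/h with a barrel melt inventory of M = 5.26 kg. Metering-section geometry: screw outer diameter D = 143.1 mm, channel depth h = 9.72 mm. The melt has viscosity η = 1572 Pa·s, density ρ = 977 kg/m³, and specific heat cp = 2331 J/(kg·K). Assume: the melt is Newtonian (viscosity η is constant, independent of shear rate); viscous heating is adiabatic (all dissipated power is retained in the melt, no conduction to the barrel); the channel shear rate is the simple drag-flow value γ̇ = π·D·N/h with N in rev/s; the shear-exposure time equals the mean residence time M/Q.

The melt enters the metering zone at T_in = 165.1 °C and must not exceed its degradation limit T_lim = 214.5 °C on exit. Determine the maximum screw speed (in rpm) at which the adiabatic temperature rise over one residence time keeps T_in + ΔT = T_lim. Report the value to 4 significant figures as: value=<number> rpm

Throughput in SI: Q_s = 285.1 kg/h ÷ 3600 s/h = 0.0791944 kg/s
Mean residence time: t_res = M/Q_s = 5.26 kg / 0.0791944 kg/s = 66.4188 s
Geometry in SI: D = 143.1 mm → 0.1431 m, h = 9.72 mm → 0.00972 m
ΔT_a = T_lim − T_in = 214.5 − 165.1 = 49.4 K
Invert ΔT = ηγ̇²t_res/(ρcp) for γ̇: γ̇_max² = ΔT_a ρ cp / (η t_res) = 49.4·977·2331 / (1572·66.4188) = 1077.51 s⁻²
γ̇_max = sqrt(1077.51) = 32.8254 s⁻¹
N_max = γ̇_max h / (πD) = 32.8254·0.00972/(π·0.1431) = 0.70972 rev/s → ×60 = 42.5832 rpm

value=42.58 rpm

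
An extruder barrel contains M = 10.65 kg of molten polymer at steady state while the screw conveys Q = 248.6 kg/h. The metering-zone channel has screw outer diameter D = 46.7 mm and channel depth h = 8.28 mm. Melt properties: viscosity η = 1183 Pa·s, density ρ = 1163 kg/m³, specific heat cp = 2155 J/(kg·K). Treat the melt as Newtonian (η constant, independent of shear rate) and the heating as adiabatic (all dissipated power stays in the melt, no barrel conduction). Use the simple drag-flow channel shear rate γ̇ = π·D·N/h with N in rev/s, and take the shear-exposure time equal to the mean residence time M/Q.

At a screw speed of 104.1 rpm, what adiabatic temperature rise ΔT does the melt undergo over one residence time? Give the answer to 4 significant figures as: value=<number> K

Throughput in SI: Q_s = 248.6 kg/h ÷ 3600 s/h = 0.0690556 kg/s
Mean residence time: t_res = M/Q_s = 10.65 kg / 0.0690556 kg/s = 154.224 s
D = 46.7 mm = 0.0467 m;  h = 8.28 mm = 0.00828 m;  N = 104.1 rpm / 60 = 1.735 rev/s
Shear rate: γ̇ = πDN/h = π·0.0467·1.735/0.00828 = 30.7423 s⁻¹
Adiabatic rise: ΔT = η γ̇² t_res / (ρ cp) = 1183·(30.7423)²·154.224 / (1163·2155) = 68.7987 K

value=68.80 K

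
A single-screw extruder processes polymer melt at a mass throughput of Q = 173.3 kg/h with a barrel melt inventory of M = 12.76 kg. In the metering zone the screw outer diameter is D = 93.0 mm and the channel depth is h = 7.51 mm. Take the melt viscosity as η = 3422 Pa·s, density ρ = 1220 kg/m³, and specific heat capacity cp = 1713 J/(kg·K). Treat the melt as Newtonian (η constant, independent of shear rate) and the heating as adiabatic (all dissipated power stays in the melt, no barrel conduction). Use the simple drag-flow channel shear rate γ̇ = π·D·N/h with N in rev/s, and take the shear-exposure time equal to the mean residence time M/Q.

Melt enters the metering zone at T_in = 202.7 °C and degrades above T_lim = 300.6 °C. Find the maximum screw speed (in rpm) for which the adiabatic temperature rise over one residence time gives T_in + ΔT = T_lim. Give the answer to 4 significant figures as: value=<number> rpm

value=23.16 rpm

Q_s = Q / 3600 = 173.3 / 3600 = 0.0481389 kg/s
t_res = M / Q_s = 12.76 / 0.0481389 = 265.066 s
D = 93.0 mm = 0.093 m;  h = 7.51 mm = 0.00751 m
Allowable rise: ΔT_a = T_lim − T_in = 300.6 − 202.7 = 97.9 K
Invert ΔT = ηγ̇²t_res/(ρcp) for γ̇: γ̇_max² = ΔT_a ρ cp / (η t_res) = 97.9·1220·1713 / (3422·265.066) = 225.562 s⁻²
Take the square root: γ̇_max = √(225.562) = 15.0187 s⁻¹
N_max = γ̇_max h / (πD) = 15.0187·0.00751/(π·0.093) = 0.386047 rev/s → ×60 = 23.1628 rpm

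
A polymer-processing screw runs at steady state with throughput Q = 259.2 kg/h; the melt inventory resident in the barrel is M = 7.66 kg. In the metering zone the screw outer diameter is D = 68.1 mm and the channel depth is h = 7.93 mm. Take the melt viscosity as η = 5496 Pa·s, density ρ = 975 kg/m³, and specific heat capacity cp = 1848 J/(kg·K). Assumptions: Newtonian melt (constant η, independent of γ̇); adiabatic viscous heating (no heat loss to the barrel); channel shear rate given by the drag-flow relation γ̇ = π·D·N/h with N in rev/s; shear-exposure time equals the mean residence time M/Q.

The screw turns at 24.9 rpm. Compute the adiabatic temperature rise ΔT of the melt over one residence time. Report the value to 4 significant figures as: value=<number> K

Convert throughput: Q = 259.2 kg/h = 259.2/3600 = 0.072 kg/s
t_res = M / Q_s = 7.66 ÷ 0.072 = 106.389 s
Convert to SI: D = 0.0681 m, h = 0.00793 m, N = 24.9/60 = 0.415 rev/s
Shear rate: γ̇ = πDN/h = π·0.0681·0.415/0.00793 = 11.1962 s⁻¹
ΔT = η·γ̇²·t_res / (ρ·cp) = 5496 · (11.1962)² · 106.389 / (975 · 1848) = 40.6799 K

value=40.68 K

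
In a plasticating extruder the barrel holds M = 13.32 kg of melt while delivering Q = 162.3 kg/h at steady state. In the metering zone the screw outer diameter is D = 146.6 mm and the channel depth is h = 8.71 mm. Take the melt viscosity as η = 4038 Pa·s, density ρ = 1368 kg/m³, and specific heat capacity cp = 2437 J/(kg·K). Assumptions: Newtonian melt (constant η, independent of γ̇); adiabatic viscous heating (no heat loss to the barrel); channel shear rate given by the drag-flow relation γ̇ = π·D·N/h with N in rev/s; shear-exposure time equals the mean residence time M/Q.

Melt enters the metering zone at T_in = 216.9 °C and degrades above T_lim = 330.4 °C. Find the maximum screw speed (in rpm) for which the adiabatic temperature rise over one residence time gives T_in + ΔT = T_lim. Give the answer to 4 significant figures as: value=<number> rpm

value=20.21 rpm

Q_s = Q / 3600 = 162.3 / 3600 = 0.0450833 kg/s
t_res = M / Q_s = 13.32 / 0.0450833 = 295.453 s
Geometry in SI: D = 146.6 mm → 0.1466 m, h = 8.71 mm → 0.00871 m
ΔT_a = T_lim − T_in = 330.4 − 216.9 = 113.5 K
γ̇_max² = ΔT_a·ρ·cp/(η·t_res) = 113.5·1368·2437/(4038·295.453) = 317.163 s⁻²
γ̇_max = √317.163 = 17.8091 s⁻¹
Solve γ̇ = πDN/h for N: N_max = γ̇_max·h/(π·D) = 17.8091 × 0.00871 / (π × 0.1466) = 0.336803 rev/s = 20.2082 rpm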